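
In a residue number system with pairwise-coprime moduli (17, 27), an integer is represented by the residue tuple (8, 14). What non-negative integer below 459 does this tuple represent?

365

Combine the congruences pairwise.
From x ≡ 8 (mod 17) write x = 8 + 17t. Substituting into x ≡ 14 (mod 27) gives 17t ≡ 6 (mod 27), and since 17⁻¹ ≡ 8 (mod 27), t ≡ 21. Hence x ≡ 8 + 17·21 = 365 (mod 459).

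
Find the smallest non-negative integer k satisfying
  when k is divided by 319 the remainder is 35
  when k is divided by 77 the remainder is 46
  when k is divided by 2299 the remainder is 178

317440

Combine the congruences pairwise.
gcd(319, 77) = 11 and 11 | (46 − 35), so the pair is consistent; merging gives k ≡ 354 (mod 2233), where 2233 = lcm(319, 77).
gcd(2233, 2299) = 11 and 11 | (178 − 354), so the pair is consistent; merging gives k ≡ 317440 (mod 466697), where 466697 = lcm(2233, 2299).
The solution is unique modulo lcm(319, 77, 2299) = 466697.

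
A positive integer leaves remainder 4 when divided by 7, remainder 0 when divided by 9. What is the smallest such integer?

18

Combine the congruences pairwise.
From m ≡ 4 (mod 7) write m = 4 + 7t. Substituting into m ≡ 0 (mod 9) gives 7t ≡ 5 (mod 9), and since 7⁻¹ ≡ 4 (mod 9), t ≡ 2. Hence m ≡ 4 + 7·2 = 18 (mod 63).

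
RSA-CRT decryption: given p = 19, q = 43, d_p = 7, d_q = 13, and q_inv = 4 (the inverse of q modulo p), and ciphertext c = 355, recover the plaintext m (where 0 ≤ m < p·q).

m₁ = c^(d_p) mod p: c ≡ 13 (mod 19), and 13^7 mod 19 = 10.
m₂ = c^(d_q) mod q: c ≡ 11 (mod 43), and 11^13 mod 43 = 4.
h = q_inv·(m₁ − m₂) mod p = 4·(10 − 4) mod 19 = 5.
m = m₂ + h·q = 4 + 5·43 = 219.

219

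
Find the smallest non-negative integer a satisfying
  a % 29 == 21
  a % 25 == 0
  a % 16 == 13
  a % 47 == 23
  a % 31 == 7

10427725

From a ≡ 21 (mod 29) write a = 21 + 29t. Substituting into a ≡ 0 (mod 25) gives 29t ≡ 4 (mod 25), and since 4⁻¹ ≡ 19 (mod 25), t ≡ 1. Hence a ≡ 21 + 29·1 = 50 (mod 725).
From a ≡ 50 (mod 725) write a = 50 + 725t. Substituting into a ≡ 13 (mod 16) gives 725t ≡ 11 (mod 16), and since 5⁻¹ ≡ 13 (mod 16), t ≡ 15. Hence a ≡ 50 + 725·15 = 10925 (mod 11600).
From a ≡ 10925 (mod 11600) write a = 10925 + 11600t. Substituting into a ≡ 23 (mod 47) gives 11600t ≡ 2 (mod 47), and since 38⁻¹ ≡ 26 (mod 47), t ≡ 5. Hence a ≡ 10925 + 11600·5 = 68925 (mod 545200).
From a ≡ 68925 (mod 545200) write a = 68925 + 545200t. Substituting into a ≡ 7 (mod 31) gives 545200t ≡ 26 (mod 31), and since 3⁻¹ ≡ 21 (mod 31), t ≡ 19. Hence a ≡ 68925 + 545200·19 = 10427725 (mod 16901200).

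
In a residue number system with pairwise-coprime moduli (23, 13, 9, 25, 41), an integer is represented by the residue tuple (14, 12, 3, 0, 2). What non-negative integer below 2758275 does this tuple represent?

The moduli are pairwise coprime; N = 23·13·9·25·41 = 2758275.
N/23 = 119925; 119925 ≡ 3 (mod 23); 3·8 ≡ 1, so inverse 8.
N/13 = 212175; 212175 ≡ 2 (mod 13); 2·7 ≡ 1, so inverse 7.
N/9 = 306475; 306475 ≡ 7 (mod 9); 7·4 ≡ 1, so inverse 4.
N/25 = 110331; 110331 ≡ 6 (mod 25); 6·21 ≡ 1, so inverse 21.
N/41 = 67275; 67275 ≡ 35 (mod 41); 35·34 ≡ 1, so inverse 34.
x ≡ 14·119925·8 + 12·212175·7 + 3·306475·4 + 0·110331·21 + 2·67275·34 = 39506700.
39506700 mod 2758275 = 890850.

890850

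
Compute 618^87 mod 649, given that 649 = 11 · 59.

414

Mod 11: 618 ≡ 2; by Fermat, exponent reduces to 87 mod 10 = 7; 2^7 ≡ 7 (mod 11).
Mod 59: 618 ≡ 28; by Fermat, exponent reduces to 87 mod 58 = 29; 28^29 ≡ 1 (mod 59).
Combine by CRT: x ≡ 7 (mod 11), x ≡ 1 (mod 59) ⇒ x ≡ 414 (mod 649).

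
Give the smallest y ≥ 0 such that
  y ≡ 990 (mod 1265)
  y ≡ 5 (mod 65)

6050

gcd(1265, 65) = 5 and 5 | (5 − 990), so the pair is consistent; merging gives y ≡ 6050 (mod 16445), where 16445 = lcm(1265, 65).
The solution is unique modulo lcm(1265, 65) = 16445.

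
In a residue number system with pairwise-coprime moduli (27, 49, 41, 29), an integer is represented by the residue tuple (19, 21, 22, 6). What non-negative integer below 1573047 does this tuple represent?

Combine the congruences pairwise.
From x ≡ 19 (mod 27) write x = 19 + 27t. Substituting into x ≡ 21 (mod 49) gives 27t ≡ 2 (mod 49), and since 27⁻¹ ≡ 20 (mod 49), t ≡ 40. Hence x ≡ 19 + 27·40 = 1099 (mod 1323).
From x ≡ 1099 (mod 1323) write x = 1099 + 1323t. Substituting into x ≡ 22 (mod 41) gives 1323t ≡ 30 (mod 41), and since 11⁻¹ ≡ 15 (mod 41), t ≡ 40. Hence x ≡ 1099 + 1323·40 = 54019 (mod 54243).
From x ≡ 54019 (mod 54243) write x = 54019 + 54243t. Substituting into x ≡ 6 (mod 29) gives 54243t ≡ 14 (mod 29), and since 13⁻¹ ≡ 9 (mod 29), t ≡ 10. Hence x ≡ 54019 + 54243·10 = 596449 (mod 1573047).

596449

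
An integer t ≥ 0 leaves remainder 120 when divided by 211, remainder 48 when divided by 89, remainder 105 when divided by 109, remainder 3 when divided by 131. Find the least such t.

15702318

The moduli are pairwise coprime; N = 211·89·109·131 = 268145341.
N/211 = 1270831; 1270831 ≡ 189 (mod 211); 189·163 ≡ 1, so inverse 163.
N/89 = 3012869; 3012869 ≡ 41 (mod 89); 41·76 ≡ 1, so inverse 76.
N/109 = 2460049; 2460049 ≡ 28 (mod 109); 28·74 ≡ 1, so inverse 74.
N/131 = 2046911; 2046911 ≡ 36 (mod 131); 36·91 ≡ 1, so inverse 91.
t ≡ 120·1270831·163 + 48·3012869·76 + 105·2460049·74 + 3·2046911·91 = 55521787905.
55521787905 mod 268145341 = 15702318.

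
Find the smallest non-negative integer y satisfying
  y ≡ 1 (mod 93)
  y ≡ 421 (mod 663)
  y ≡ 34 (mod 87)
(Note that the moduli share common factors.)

511594

gcd(93, 663) = 3 and 3 | (421 − 1), so the pair is consistent; merging gives y ≡ 18322 (mod 20553), where 20553 = lcm(93, 663).
gcd(20553, 87) = 3 and 3 | (34 − 18322), so the pair is consistent; merging gives y ≡ 511594 (mod 596037), where 596037 = lcm(20553, 87).
The solution is unique modulo lcm(93, 663, 87) = 596037.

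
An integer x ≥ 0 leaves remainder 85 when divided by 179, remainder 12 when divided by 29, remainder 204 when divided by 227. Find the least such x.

985838

From x ≡ 85 (mod 179) write x = 85 + 179t. Substituting into x ≡ 12 (mod 29) gives 179t ≡ 14 (mod 29), and since 5⁻¹ ≡ 6 (mod 29), t ≡ 26. Hence x ≡ 85 + 179·26 = 4739 (mod 5191).
From x ≡ 4739 (mod 5191) write x = 4739 + 5191t. Substituting into x ≡ 204 (mod 227) gives 5191t ≡ 5 (mod 227), and since 197⁻¹ ≡ 174 (mod 227), t ≡ 189. Hence x ≡ 4739 + 5191·189 = 985838 (mod 1178357).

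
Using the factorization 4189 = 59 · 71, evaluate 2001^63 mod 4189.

Mod 59: 2001 ≡ 54; by Fermat, exponent reduces to 63 mod 58 = 5; 54^5 ≡ 2 (mod 59).
Mod 71: 2001 ≡ 13; 13^63 ≡ 14 (mod 71).
Combine by CRT: x ≡ 2 (mod 59), x ≡ 14 (mod 71) ⇒ x ≡ 4132 (mod 4189).

4132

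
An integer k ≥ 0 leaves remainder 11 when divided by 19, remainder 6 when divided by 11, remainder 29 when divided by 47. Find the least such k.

7079

From k ≡ 11 (mod 19) write k = 11 + 19t. Substituting into k ≡ 6 (mod 11) gives 19t ≡ 6 (mod 11), and since 8⁻¹ ≡ 7 (mod 11), t ≡ 9. Hence k ≡ 11 + 19·9 = 182 (mod 209).
From k ≡ 182 (mod 209) write k = 182 + 209t. Substituting into k ≡ 29 (mod 47) gives 209t ≡ 35 (mod 47), and since 21⁻¹ ≡ 9 (mod 47), t ≡ 33. Hence k ≡ 182 + 209·33 = 7079 (mod 9823).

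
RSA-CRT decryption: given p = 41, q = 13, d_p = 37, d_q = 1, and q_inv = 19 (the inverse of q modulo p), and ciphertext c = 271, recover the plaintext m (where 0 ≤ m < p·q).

m₁ = c^(d_p) mod p: c ≡ 25 (mod 41), and 25^37 mod 41 = 31.
m₂ = c^(d_q) mod q: c ≡ 11 (mod 13), and 11^1 mod 13 = 11.
h = q_inv·(m₁ − m₂) mod p = 19·(31 − 11) mod 41 = 11.
m = m₂ + h·q = 11 + 11·13 = 154.

154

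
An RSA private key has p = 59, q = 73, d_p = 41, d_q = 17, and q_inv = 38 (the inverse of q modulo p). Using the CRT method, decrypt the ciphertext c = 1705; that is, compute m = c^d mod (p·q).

m₁ = c^(d_p) mod p: c ≡ 53 (mod 59), and 53^41 mod 59 = 51.
m₂ = c^(d_q) mod q: c ≡ 26 (mod 73), and 26^17 mod 73 = 13.
h = q_inv·(m₁ − m₂) mod p = 38·(51 − 13) mod 59 = 28.
m = m₂ + h·q = 13 + 28·73 = 2057.

2057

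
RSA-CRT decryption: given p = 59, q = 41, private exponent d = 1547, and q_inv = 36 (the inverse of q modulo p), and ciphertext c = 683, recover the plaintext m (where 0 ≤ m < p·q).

d_p = d mod (p−1) = 1547 mod 58 = 39; d_q = d mod (q−1) = 27.
m₁ = c^(d_p) mod p: c ≡ 34 (mod 59), and 34^39 mod 59 = 43.
m₂ = c^(d_q) mod q: c ≡ 27 (mod 41), and 27^27 mod 41 = 3.
h = q_inv·(m₁ − m₂) mod p = 36·(43 − 3) mod 59 = 24.
m = m₂ + h·q = 3 + 24·41 = 987.

987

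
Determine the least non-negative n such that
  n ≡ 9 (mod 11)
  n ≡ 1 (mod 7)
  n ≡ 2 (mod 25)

From n ≡ 9 (mod 11) write n = 9 + 11t. Substituting into n ≡ 1 (mod 7) gives 11t ≡ 6 (mod 7), and since 4⁻¹ ≡ 2 (mod 7), t ≡ 5. Hence n ≡ 9 + 11·5 = 64 (mod 77).
From n ≡ 64 (mod 77) write n = 64 + 77t. Substituting into n ≡ 2 (mod 25) gives 77t ≡ 13 (mod 25), and since 2⁻¹ ≡ 13 (mod 25), t ≡ 19. Hence n ≡ 64 + 77·19 = 1527 (mod 1925).

1527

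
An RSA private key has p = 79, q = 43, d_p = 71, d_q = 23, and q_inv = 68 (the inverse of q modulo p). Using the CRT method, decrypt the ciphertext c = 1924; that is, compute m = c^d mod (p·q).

1255

m₁ = c^(d_p) mod p: c ≡ 28 (mod 79), and 28^71 mod 79 = 70.
m₂ = c^(d_q) mod q: c ≡ 32 (mod 43), and 32^23 mod 43 = 8.
h = q_inv·(m₁ − m₂) mod p = 68·(70 − 8) mod 79 = 29.
m = m₂ + h·q = 8 + 29·43 = 1255.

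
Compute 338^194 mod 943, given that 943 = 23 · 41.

Mod 23: 338 ≡ 16; by Fermat, exponent reduces to 194 mod 22 = 18; 16^18 ≡ 18 (mod 23).
Mod 41: 338 ≡ 10; by Fermat, exponent reduces to 194 mod 40 = 34; 10^34 ≡ 37 (mod 41).
Combine by CRT: x ≡ 18 (mod 23), x ≡ 37 (mod 41) ⇒ x ≡ 570 (mod 943).

570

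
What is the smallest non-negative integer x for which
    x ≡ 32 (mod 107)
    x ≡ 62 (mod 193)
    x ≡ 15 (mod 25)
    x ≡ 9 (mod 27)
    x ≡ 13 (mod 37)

112595490

The moduli are pairwise coprime; N = 107·193·25·27·37 = 515758725.
N/107 = 4820175; 4820175 ≡ 39 (mod 107); 39·11 ≡ 1, so inverse 11.
N/193 = 2672325; 2672325 ≡ 47 (mod 193); 47·115 ≡ 1, so inverse 115.
N/25 = 20630349; 20630349 ≡ 24 (mod 25); 24·24 ≡ 1, so inverse 24.
N/27 = 19102175; 19102175 ≡ 26 (mod 27); 26·26 ≡ 1, so inverse 26.
N/37 = 13939425; 13939425 ≡ 8 (mod 37); 8·14 ≡ 1, so inverse 14.
x ≡ 32·4820175·11 + 62·2672325·115 + 15·20630349·24 + 9·19102175·26 + 13·13939425·14 = 35184188790.
35184188790 mod 515758725 = 112595490.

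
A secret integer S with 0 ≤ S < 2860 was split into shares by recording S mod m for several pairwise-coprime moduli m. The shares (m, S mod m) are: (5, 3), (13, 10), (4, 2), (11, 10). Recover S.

The moduli are pairwise coprime; N = 5·13·4·11 = 2860.
N/5 = 572; 572 ≡ 2 (mod 5); 2·3 ≡ 1, so inverse 3.
N/13 = 220; 220 ≡ 12 (mod 13); 12·12 ≡ 1, so inverse 12.
N/4 = 715; 715 ≡ 3 (mod 4); 3·3 ≡ 1, so inverse 3.
N/11 = 260; 260 ≡ 7 (mod 11); 7·8 ≡ 1, so inverse 8.
S ≡ 3·572·3 + 10·220·12 + 2·715·3 + 10·260·8 = 56638.
56638 mod 2860 = 2298.

2298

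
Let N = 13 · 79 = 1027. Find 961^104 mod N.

Mod 13: 961 ≡ 12; by Fermat, exponent reduces to 104 mod 12 = 8; 12^8 ≡ 1 (mod 13).
Mod 79: 961 ≡ 13; by Fermat, exponent reduces to 104 mod 78 = 26; 13^26 ≡ 23 (mod 79).
Combine by CRT: x ≡ 1 (mod 13), x ≡ 23 (mod 79) ⇒ x ≡ 339 (mod 1027).

339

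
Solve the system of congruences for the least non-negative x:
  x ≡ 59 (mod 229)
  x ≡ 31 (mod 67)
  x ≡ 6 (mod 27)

30516

The moduli are pairwise coprime; N = 229·67·27 = 414261.
N/229 = 1809; 1809 ≡ 206 (mod 229); 206·219 ≡ 1, so inverse 219.
N/67 = 6183; 6183 ≡ 19 (mod 67); 19·60 ≡ 1, so inverse 60.
N/27 = 15343; 15343 ≡ 7 (mod 27); 7·4 ≡ 1, so inverse 4.
x ≡ 59·1809·219 + 31·6183·60 + 6·15343·4 = 35242701.
35242701 mod 414261 = 30516.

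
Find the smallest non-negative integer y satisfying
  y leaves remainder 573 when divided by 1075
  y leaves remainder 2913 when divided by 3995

gcd(1075, 3995) = 5 and 5 | (2913 − 573), so the pair is consistent; merging gives y ≡ 793923 (mod 858925), where 858925 = lcm(1075, 3995).
The solution is unique modulo lcm(1075, 3995) = 858925.

793923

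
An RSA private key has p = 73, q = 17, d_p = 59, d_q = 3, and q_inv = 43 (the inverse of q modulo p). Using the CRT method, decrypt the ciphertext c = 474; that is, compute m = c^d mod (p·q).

349

m₁ = c^(d_p) mod p: c ≡ 36 (mod 73), and 36^59 mod 73 = 57.
m₂ = c^(d_q) mod q: c ≡ 15 (mod 17), and 15^3 mod 17 = 9.
h = q_inv·(m₁ − m₂) mod p = 43·(57 − 9) mod 73 = 20.
m = m₂ + h·q = 9 + 20·17 = 349.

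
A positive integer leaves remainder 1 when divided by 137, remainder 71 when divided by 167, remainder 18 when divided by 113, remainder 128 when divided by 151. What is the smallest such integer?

From k ≡ 1 (mod 137) write k = 1 + 137t. Substituting into k ≡ 71 (mod 167) gives 137t ≡ 70 (mod 167), and since 137⁻¹ ≡ 128 (mod 167), t ≡ 109. Hence k ≡ 1 + 137·109 = 14934 (mod 22879).
From k ≡ 14934 (mod 22879) write k = 14934 + 22879t. Substituting into k ≡ 18 (mod 113) gives 22879t ≡ 0 (mod 113), and since 53⁻¹ ≡ 32 (mod 113), t ≡ 0. Hence k ≡ 14934 + 22879·0 = 14934 (mod 2585327).
From k ≡ 14934 (mod 2585327) write k = 14934 + 2585327t. Substituting into k ≡ 128 (mod 151) gives 2585327t ≡ 143 (mod 151), and since 56⁻¹ ≡ 89 (mod 151), t ≡ 43. Hence k ≡ 14934 + 2585327·43 = 111183995 (mod 390384377).

111183995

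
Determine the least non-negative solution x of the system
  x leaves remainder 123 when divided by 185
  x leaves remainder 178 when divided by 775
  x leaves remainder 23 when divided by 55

Combine the congruences pairwise.
gcd(185, 775) = 5 and 5 | (178 − 123), so the pair is consistent; merging gives x ≡ 7153 (mod 28675), where 28675 = lcm(185, 775).
gcd(28675, 55) = 5 and 5 | (23 − 7153), so the pair is consistent; merging gives x ≡ 35828 (mod 315425), where 315425 = lcm(28675, 55).
The solution is unique modulo lcm(185, 775, 55) = 315425.

35828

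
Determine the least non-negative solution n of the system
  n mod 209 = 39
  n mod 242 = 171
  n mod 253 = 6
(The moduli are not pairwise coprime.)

3801

gcd(209, 242) = 11 and 11 | (171 − 39), so the pair is consistent; merging gives n ≡ 3801 (mod 4598), where 4598 = lcm(209, 242).
gcd(4598, 253) = 11 and 11 | (6 − 3801), so the pair is consistent; merging gives n ≡ 3801 (mod 105754), where 105754 = lcm(4598, 253).
The solution is unique modulo lcm(209, 242, 253) = 105754.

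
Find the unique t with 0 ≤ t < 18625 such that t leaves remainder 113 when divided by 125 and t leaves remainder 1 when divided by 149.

13113

From t ≡ 113 (mod 125) write t = 113 + 125s. Substituting into t ≡ 1 (mod 149) gives 125s ≡ 37 (mod 149), and since 125⁻¹ ≡ 31 (mod 149), s ≡ 104. Hence t ≡ 113 + 125·104 = 13113 (mod 18625).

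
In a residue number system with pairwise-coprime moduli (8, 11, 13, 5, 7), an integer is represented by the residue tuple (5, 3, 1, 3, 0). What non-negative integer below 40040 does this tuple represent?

The moduli are pairwise coprime; N = 8·11·13·5·7 = 40040.
N/8 = 5005; 5005 ≡ 5 (mod 8); 5·5 ≡ 1, so inverse 5.
N/11 = 3640; 3640 ≡ 10 (mod 11); 10·10 ≡ 1, so inverse 10.
N/13 = 3080; 3080 ≡ 12 (mod 13); 12·12 ≡ 1, so inverse 12.
N/5 = 8008; 8008 ≡ 3 (mod 5); 3·2 ≡ 1, so inverse 2.
N/7 = 5720; 5720 ≡ 1 (mod 7), inverse 1.
x ≡ 5·5005·5 + 3·3640·10 + 1·3080·12 + 3·8008·2 + 0·5720·1 = 319333.
319333 mod 40040 = 39053.

39053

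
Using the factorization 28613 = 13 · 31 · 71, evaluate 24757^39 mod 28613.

16570

Mod 13: 24757 ≡ 5; by Fermat, exponent reduces to 39 mod 12 = 3; 5^3 ≡ 8 (mod 13).
Mod 31: 24757 ≡ 19; by Fermat, exponent reduces to 39 mod 30 = 9; 19^9 ≡ 16 (mod 31).
Mod 71: 24757 ≡ 49; 49^39 ≡ 27 (mod 71).
Combine by CRT: x ≡ 8 (mod 13), x ≡ 16 (mod 31), x ≡ 27 (mod 71) ⇒ x ≡ 16570 (mod 28613).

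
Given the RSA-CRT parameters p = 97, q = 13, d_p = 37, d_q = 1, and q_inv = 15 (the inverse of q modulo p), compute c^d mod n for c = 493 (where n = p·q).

m₁ = c^(d_p) mod p: c ≡ 8 (mod 97), and 8^37 mod 97 = 79.
m₂ = c^(d_q) mod q: c ≡ 12 (mod 13), and 12^1 mod 13 = 12.
h = q_inv·(m₁ − m₂) mod p = 15·(79 − 12) mod 97 = 35.
m = m₂ + h·q = 12 + 35·13 = 467.

467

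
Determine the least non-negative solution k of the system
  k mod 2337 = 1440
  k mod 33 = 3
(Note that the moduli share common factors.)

gcd(2337, 33) = 3 and 3 | (3 − 1440), so the pair is consistent; merging gives k ≡ 8451 (mod 25707), where 25707 = lcm(2337, 33).
The solution is unique modulo lcm(2337, 33) = 25707.

8451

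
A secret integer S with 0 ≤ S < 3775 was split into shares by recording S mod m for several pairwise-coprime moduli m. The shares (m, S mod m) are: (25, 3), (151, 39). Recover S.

2153

Combine the congruences pairwise.
From S ≡ 3 (mod 25) write S = 3 + 25t. Substituting into S ≡ 39 (mod 151) gives 25t ≡ 36 (mod 151), and since 25⁻¹ ≡ 145 (mod 151), t ≡ 86. Hence S ≡ 3 + 25·86 = 2153 (mod 3775).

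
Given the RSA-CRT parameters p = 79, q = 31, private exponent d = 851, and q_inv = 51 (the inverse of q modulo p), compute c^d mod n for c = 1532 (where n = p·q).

d_p = d mod (p−1) = 851 mod 78 = 71; d_q = d mod (q−1) = 11.
m₁ = c^(d_p) mod p: c ≡ 31 (mod 79), and 31^71 mod 79 = 44.
m₂ = c^(d_q) mod q: c ≡ 13 (mod 31), and 13^11 mod 31 = 3.
h = q_inv·(m₁ − m₂) mod p = 51·(44 − 3) mod 79 = 37.
m = m₂ + h·q = 3 + 37·31 = 1150.

1150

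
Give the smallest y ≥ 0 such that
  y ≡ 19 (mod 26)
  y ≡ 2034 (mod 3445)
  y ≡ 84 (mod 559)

gcd(26, 3445) = 13 and 13 | (2034 − 19), so the pair is consistent; merging gives y ≡ 5479 (mod 6890), where 6890 = lcm(26, 3445).
gcd(6890, 559) = 13 and 13 | (84 − 5479), so the pair is consistent; merging gives y ≡ 287969 (mod 296270), where 296270 = lcm(6890, 559).
The solution is unique modulo lcm(26, 3445, 559) = 296270.

287969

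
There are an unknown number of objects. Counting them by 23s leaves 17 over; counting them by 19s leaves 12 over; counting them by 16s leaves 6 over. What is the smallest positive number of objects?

The moduli are pairwise coprime; M = 23·19·16 = 6992.
M/23 = 304; 304 ≡ 5 (mod 23); 5·14 ≡ 1, so inverse 14.
M/19 = 368; 368 ≡ 7 (mod 19); 7·11 ≡ 1, so inverse 11.
M/16 = 437; 437 ≡ 5 (mod 16); 5·13 ≡ 1, so inverse 13.
N ≡ 17·304·14 + 12·368·11 + 6·437·13 = 155014.
155014 mod 6992 = 1190.

1190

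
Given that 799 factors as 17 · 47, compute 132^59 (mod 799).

208

Mod 17: 132 ≡ 13; by Fermat, exponent reduces to 59 mod 16 = 11; 13^11 ≡ 4 (mod 17).
Mod 47: 132 ≡ 38; by Fermat, exponent reduces to 59 mod 46 = 13; 38^13 ≡ 20 (mod 47).
Combine by CRT: x ≡ 4 (mod 17), x ≡ 20 (mod 47) ⇒ x ≡ 208 (mod 799).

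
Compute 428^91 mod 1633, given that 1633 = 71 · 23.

1019

Mod 71: 428 ≡ 2; by Fermat, exponent reduces to 91 mod 70 = 21; 2^21 ≡ 25 (mod 71).
Mod 23: 428 ≡ 14; by Fermat, exponent reduces to 91 mod 22 = 3; 14^3 ≡ 7 (mod 23).
Combine by CRT: x ≡ 25 (mod 71), x ≡ 7 (mod 23) ⇒ x ≡ 1019 (mod 1633).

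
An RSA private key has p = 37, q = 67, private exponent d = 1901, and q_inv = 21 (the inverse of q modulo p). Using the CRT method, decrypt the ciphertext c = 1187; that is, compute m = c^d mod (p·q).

398

d_p = d mod (p−1) = 1901 mod 36 = 29; d_q = d mod (q−1) = 53.
m₁ = c^(d_p) mod p: c ≡ 3 (mod 37), and 3^29 mod 37 = 28.
m₂ = c^(d_q) mod q: c ≡ 48 (mod 67), and 48^53 mod 67 = 63.
h = q_inv·(m₁ − m₂) mod p = 21·(28 − 63) mod 37 = 5.
m = m₂ + h·q = 63 + 5·67 = 398.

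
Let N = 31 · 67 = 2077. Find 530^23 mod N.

Mod 31: 530 ≡ 3; 3^23 ≡ 11 (mod 31).
Mod 67: 530 ≡ 61; 61^23 ≡ 46 (mod 67).
Combine by CRT: x ≡ 11 (mod 31), x ≡ 46 (mod 67) ⇒ x ≡ 1654 (mod 2077).

1654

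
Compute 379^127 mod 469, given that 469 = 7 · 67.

Mod 7: 379 ≡ 1; by Fermat, exponent reduces to 127 mod 6 = 1; 1^1 ≡ 1 (mod 7).
Mod 67: 379 ≡ 44; by Fermat, exponent reduces to 127 mod 66 = 61; 44^61 ≡ 28 (mod 67).
Combine by CRT: x ≡ 1 (mod 7), x ≡ 28 (mod 67) ⇒ x ≡ 162 (mod 469).

162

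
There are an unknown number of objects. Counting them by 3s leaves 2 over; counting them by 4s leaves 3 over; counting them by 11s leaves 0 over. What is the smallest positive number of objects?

The moduli are pairwise coprime; M = 3·4·11 = 132.
M/3 = 44; 44 ≡ 2 (mod 3); 2·2 ≡ 1, so inverse 2.
M/4 = 33; 33 ≡ 1 (mod 4), inverse 1.
M/11 = 12; 12 ≡ 1 (mod 11), inverse 1.
N ≡ 2·44·2 + 3·33·1 + 0·12·1 = 275.
275 mod 132 = 11.

11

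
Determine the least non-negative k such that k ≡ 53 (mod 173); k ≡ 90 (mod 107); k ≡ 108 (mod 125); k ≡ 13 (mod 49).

26669733

The moduli are pairwise coprime; N = 173·107·125·49 = 113379875.
N/173 = 655375; 655375 ≡ 51 (mod 173); 51·95 ≡ 1, so inverse 95.
N/107 = 1059625; 1059625 ≡ 4 (mod 107); 4·27 ≡ 1, so inverse 27.
N/125 = 907039; 907039 ≡ 39 (mod 125); 39·109 ≡ 1, so inverse 109.
N/49 = 2313875; 2313875 ≡ 46 (mod 49); 46·16 ≡ 1, so inverse 16.
k ≡ 53·655375·95 + 90·1059625·27 + 108·907039·109 + 13·2313875·16 = 17033650983.
17033650983 mod 113379875 = 26669733.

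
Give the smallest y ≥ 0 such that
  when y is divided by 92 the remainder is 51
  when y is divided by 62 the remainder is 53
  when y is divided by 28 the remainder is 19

gcd(92, 62) = 2 and 2 | (53 − 51), so the pair is consistent; merging gives y ≡ 2719 (mod 2852), where 2852 = lcm(92, 62).
gcd(2852, 28) = 4 and 4 | (19 − 2719), so the pair is consistent; merging gives y ≡ 11275 (mod 19964), where 19964 = lcm(2852, 28).
The solution is unique modulo lcm(92, 62, 28) = 19964.

11275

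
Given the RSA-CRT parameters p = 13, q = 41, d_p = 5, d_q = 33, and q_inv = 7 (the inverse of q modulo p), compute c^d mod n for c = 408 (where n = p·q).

213

m₁ = c^(d_p) mod p: c ≡ 5 (mod 13), and 5^5 mod 13 = 5.
m₂ = c^(d_q) mod q: c ≡ 39 (mod 41), and 39^33 mod 41 = 8.
h = q_inv·(m₁ − m₂) mod p = 7·(5 − 8) mod 13 = 5.
m = m₂ + h·q = 8 + 5·41 = 213.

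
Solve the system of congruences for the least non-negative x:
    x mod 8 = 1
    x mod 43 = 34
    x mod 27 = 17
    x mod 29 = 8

From x ≡ 1 (mod 8) write x = 1 + 8t. Substituting into x ≡ 34 (mod 43) gives 8t ≡ 33 (mod 43), and since 8⁻¹ ≡ 27 (mod 43), t ≡ 31. Hence x ≡ 1 + 8·31 = 249 (mod 344).
From x ≡ 249 (mod 344) write x = 249 + 344t. Substituting into x ≡ 17 (mod 27) gives 344t ≡ 11 (mod 27), and since 20⁻¹ ≡ 23 (mod 27), t ≡ 10. Hence x ≡ 249 + 344·10 = 3689 (mod 9288).
From x ≡ 3689 (mod 9288) write x = 3689 + 9288t. Substituting into x ≡ 8 (mod 29) gives 9288t ≡ 2 (mod 29), and since 8⁻¹ ≡ 11 (mod 29), t ≡ 22. Hence x ≡ 3689 + 9288·22 = 208025 (mod 269352).

208025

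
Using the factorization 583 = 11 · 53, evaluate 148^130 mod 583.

Mod 11: 148 ≡ 5; since 10 | 130, by Fermat 5^130 ≡ 1 (mod 11).
Mod 53: 148 ≡ 42; by Fermat, exponent reduces to 130 mod 52 = 26; 42^26 ≡ 1 (mod 53).
Combine by CRT: x ≡ 1 (mod 11), x ≡ 1 (mod 53) ⇒ x ≡ 1 (mod 583).

1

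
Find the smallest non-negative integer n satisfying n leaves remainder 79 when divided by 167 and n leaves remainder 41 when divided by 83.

7594

From n ≡ 79 (mod 167) write n = 79 + 167t. Substituting into n ≡ 41 (mod 83) gives 167t ≡ 45 (mod 83), and since 1⁻¹ ≡ 1 (mod 83), t ≡ 45. Hence n ≡ 79 + 167·45 = 7594 (mod 13861).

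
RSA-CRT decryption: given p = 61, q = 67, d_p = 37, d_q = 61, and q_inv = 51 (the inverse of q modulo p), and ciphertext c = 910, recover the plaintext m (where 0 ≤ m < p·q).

m₁ = c^(d_p) mod p: c ≡ 56 (mod 61), and 56^37 mod 61 = 16.
m₂ = c^(d_q) mod q: c ≡ 39 (mod 67), and 39^61 mod 67 = 6.
h = q_inv·(m₁ − m₂) mod p = 51·(16 − 6) mod 61 = 22.
m = m₂ + h·q = 6 + 22·67 = 1480.

1480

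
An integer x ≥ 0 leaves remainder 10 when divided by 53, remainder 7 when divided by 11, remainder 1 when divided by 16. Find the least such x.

7377

From x ≡ 10 (mod 53) write x = 10 + 53t. Substituting into x ≡ 7 (mod 11) gives 53t ≡ 8 (mod 11), and since 9⁻¹ ≡ 5 (mod 11), t ≡ 7. Hence x ≡ 10 + 53·7 = 381 (mod 583).
From x ≡ 381 (mod 583) write x = 381 + 583t. Substituting into x ≡ 1 (mod 16) gives 583t ≡ 4 (mod 16), and since 7⁻¹ ≡ 7 (mod 16), t ≡ 12. Hence x ≡ 381 + 583·12 = 7377 (mod 9328).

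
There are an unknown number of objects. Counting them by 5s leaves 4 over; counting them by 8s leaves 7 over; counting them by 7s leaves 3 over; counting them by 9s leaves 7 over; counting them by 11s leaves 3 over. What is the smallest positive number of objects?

14479

The moduli are pairwise coprime; M = 5·8·7·9·11 = 27720.
M/5 = 5544; 5544 ≡ 4 (mod 5); 4·4 ≡ 1, so inverse 4.
M/8 = 3465; 3465 ≡ 1 (mod 8), inverse 1.
M/7 = 3960; 3960 ≡ 5 (mod 7); 5·3 ≡ 1, so inverse 3.
M/9 = 3080; 3080 ≡ 2 (mod 9); 2·5 ≡ 1, so inverse 5.
M/11 = 2520; 2520 ≡ 1 (mod 11), inverse 1.
N ≡ 4·5544·4 + 7·3465·1 + 3·3960·3 + 7·3080·5 + 3·2520·1 = 263959.
263959 mod 27720 = 14479.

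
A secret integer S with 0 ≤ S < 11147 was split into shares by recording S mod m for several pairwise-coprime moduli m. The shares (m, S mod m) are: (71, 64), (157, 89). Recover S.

From S ≡ 64 (mod 71) write S = 64 + 71t. Substituting into S ≡ 89 (mod 157) gives 71t ≡ 25 (mod 157), and since 71⁻¹ ≡ 115 (mod 157), t ≡ 49. Hence S ≡ 64 + 71·49 = 3543 (mod 11147).

3543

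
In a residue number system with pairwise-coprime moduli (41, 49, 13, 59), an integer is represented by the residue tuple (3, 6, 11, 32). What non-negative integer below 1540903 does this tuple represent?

From x ≡ 3 (mod 41) write x = 3 + 41t. Substituting into x ≡ 6 (mod 49) gives 41t ≡ 3 (mod 49), and since 41⁻¹ ≡ 6 (mod 49), t ≡ 18. Hence x ≡ 3 + 41·18 = 741 (mod 2009).
From x ≡ 741 (mod 2009) write x = 741 + 2009t. Substituting into x ≡ 11 (mod 13) gives 2009t ≡ 11 (mod 13), and since 7⁻¹ ≡ 2 (mod 13), t ≡ 9. Hence x ≡ 741 + 2009·9 = 18822 (mod 26117).
From x ≡ 18822 (mod 26117) write x = 18822 + 26117t. Substituting into x ≡ 32 (mod 59) gives 26117t ≡ 31 (mod 59), and since 39⁻¹ ≡ 56 (mod 59), t ≡ 25. Hence x ≡ 18822 + 26117·25 = 671747 (mod 1540903).

671747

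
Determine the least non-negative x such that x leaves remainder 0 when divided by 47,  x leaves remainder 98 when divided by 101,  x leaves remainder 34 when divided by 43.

3431

The moduli are pairwise coprime; N = 47·101·43 = 204121.
N/47 = 4343; 4343 ≡ 19 (mod 47); 19·5 ≡ 1, so inverse 5.
N/101 = 2021; 2021 ≡ 1 (mod 101), inverse 1.
N/43 = 4747; 4747 ≡ 17 (mod 43); 17·38 ≡ 1, so inverse 38.
x ≡ 0·4343·5 + 98·2021·1 + 34·4747·38 = 6331182.
6331182 mod 204121 = 3431.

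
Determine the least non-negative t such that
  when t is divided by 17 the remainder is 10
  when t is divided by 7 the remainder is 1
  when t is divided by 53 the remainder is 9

1387

From t ≡ 10 (mod 17) write t = 10 + 17s. Substituting into t ≡ 1 (mod 7) gives 17s ≡ 5 (mod 7), and since 3⁻¹ ≡ 5 (mod 7), s ≡ 4. Hence t ≡ 10 + 17·4 = 78 (mod 119).
From t ≡ 78 (mod 119) write t = 78 + 119s. Substituting into t ≡ 9 (mod 53) gives 119s ≡ 37 (mod 53), and since 13⁻¹ ≡ 49 (mod 53), s ≡ 11. Hence t ≡ 78 + 119·11 = 1387 (mod 6307).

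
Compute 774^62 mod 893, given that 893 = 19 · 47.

Mod 19: 774 ≡ 14; by Fermat, exponent reduces to 62 mod 18 = 8; 14^8 ≡ 4 (mod 19).
Mod 47: 774 ≡ 22; by Fermat, exponent reduces to 62 mod 46 = 16; 22^16 ≡ 7 (mod 47).
Combine by CRT: x ≡ 4 (mod 19), x ≡ 7 (mod 47) ⇒ x ≡ 289 (mod 893).

289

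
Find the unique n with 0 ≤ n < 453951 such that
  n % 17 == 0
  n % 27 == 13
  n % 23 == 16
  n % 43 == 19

Combine the congruences pairwise.
From n ≡ 0 (mod 17) write n = 0 + 17t. Substituting into n ≡ 13 (mod 27) gives 17t ≡ 13 (mod 27), and since 17⁻¹ ≡ 8 (mod 27), t ≡ 23. Hence n ≡ 0 + 17·23 = 391 (mod 459).
From n ≡ 391 (mod 459) write n = 391 + 459t. Substituting into n ≡ 16 (mod 23) gives 459t ≡ 16 (mod 23), and since 22⁻¹ ≡ 22 (mod 23), t ≡ 7. Hence n ≡ 391 + 459·7 = 3604 (mod 10557).
From n ≡ 3604 (mod 10557) write n = 3604 + 10557t. Substituting into n ≡ 19 (mod 43) gives 10557t ≡ 27 (mod 43), and since 22⁻¹ ≡ 2 (mod 43), t ≡ 11. Hence n ≡ 3604 + 10557·11 = 119731 (mod 453951).

119731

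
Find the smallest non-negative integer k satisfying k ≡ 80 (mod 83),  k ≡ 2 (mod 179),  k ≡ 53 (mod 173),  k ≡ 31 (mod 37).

54333125

The moduli are pairwise coprime; N = 83·179·173·37 = 95099657.
N/83 = 1145779; 1145779 ≡ 47 (mod 83); 47·53 ≡ 1, so inverse 53.
N/179 = 531283; 531283 ≡ 11 (mod 179); 11·114 ≡ 1, so inverse 114.
N/173 = 549709; 549709 ≡ 88 (mod 173); 88·116 ≡ 1, so inverse 116.
N/37 = 2570261; 2570261 ≡ 19 (mod 37); 19·2 ≡ 1, so inverse 2.
k ≡ 80·1145779·53 + 2·531283·114 + 53·549709·116 + 31·2570261·2 = 8518202598.
8518202598 mod 95099657 = 54333125.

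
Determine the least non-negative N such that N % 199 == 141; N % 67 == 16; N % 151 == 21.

765893

The moduli are pairwise coprime; M = 199·67·151 = 2013283.
M/199 = 10117; 10117 ≡ 167 (mod 199); 167·143 ≡ 1, so inverse 143.
M/67 = 30049; 30049 ≡ 33 (mod 67); 33·65 ≡ 1, so inverse 65.
M/151 = 13333; 13333 ≡ 45 (mod 151); 45·47 ≡ 1, so inverse 47.
N ≡ 141·10117·143 + 16·30049·65 + 21·13333·47 = 248399702.
248399702 mod 2013283 = 765893.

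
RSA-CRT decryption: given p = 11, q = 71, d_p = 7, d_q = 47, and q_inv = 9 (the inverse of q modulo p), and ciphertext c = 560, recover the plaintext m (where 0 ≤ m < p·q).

m₁ = c^(d_p) mod p: c ≡ 10 (mod 11), and 10^7 mod 11 = 10.
m₂ = c^(d_q) mod q: c ≡ 63 (mod 71), and 63^47 mod 71 = 69.
h = q_inv·(m₁ − m₂) mod p = 9·(10 − 69) mod 11 = 8.
m = m₂ + h·q = 69 + 8·71 = 637.

637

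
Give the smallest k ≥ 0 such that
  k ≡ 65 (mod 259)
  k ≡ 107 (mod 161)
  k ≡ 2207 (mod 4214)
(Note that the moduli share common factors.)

gcd(259, 161) = 7 and 7 | (107 − 65), so the pair is consistent; merging gives k ≡ 1878 (mod 5957), where 5957 = lcm(259, 161).
gcd(5957, 4214) = 7 and 7 | (2207 − 1878), so the pair is consistent; merging gives k ≡ 3272271 (mod 3586114), where 3586114 = lcm(5957, 4214).
The solution is unique modulo lcm(259, 161, 4214) = 3586114.

3272271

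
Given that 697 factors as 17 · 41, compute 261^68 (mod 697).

310

Mod 17: 261 ≡ 6; by Fermat, exponent reduces to 68 mod 16 = 4; 6^4 ≡ 4 (mod 17).
Mod 41: 261 ≡ 15; by Fermat, exponent reduces to 68 mod 40 = 28; 15^28 ≡ 23 (mod 41).
Combine by CRT: x ≡ 4 (mod 17), x ≡ 23 (mod 41) ⇒ x ≡ 310 (mod 697).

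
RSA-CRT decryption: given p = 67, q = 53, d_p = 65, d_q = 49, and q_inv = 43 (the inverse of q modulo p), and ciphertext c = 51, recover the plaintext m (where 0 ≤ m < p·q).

m₁ = c^(d_p) mod p: c ≡ 51 (mod 67), and 51^65 mod 67 = 46.
m₂ = c^(d_q) mod q: c ≡ 51 (mod 53), and 51^49 mod 53 = 33.
h = q_inv·(m₁ − m₂) mod p = 43·(46 − 33) mod 67 = 23.
m = m₂ + h·q = 33 + 23·53 = 1252.

1252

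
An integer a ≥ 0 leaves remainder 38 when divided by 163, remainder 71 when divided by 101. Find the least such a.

From a ≡ 38 (mod 163) write a = 38 + 163t. Substituting into a ≡ 71 (mod 101) gives 163t ≡ 33 (mod 101), and since 62⁻¹ ≡ 44 (mod 101), t ≡ 38. Hence a ≡ 38 + 163·38 = 6232 (mod 16463).

6232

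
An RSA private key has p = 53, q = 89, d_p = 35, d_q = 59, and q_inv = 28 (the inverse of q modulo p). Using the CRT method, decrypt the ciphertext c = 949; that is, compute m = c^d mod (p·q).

m₁ = c^(d_p) mod p: c ≡ 48 (mod 53), and 48^35 mod 53 = 22.
m₂ = c^(d_q) mod q: c ≡ 59 (mod 89), and 59^59 mod 89 = 46.
h = q_inv·(m₁ − m₂) mod p = 28·(22 − 46) mod 53 = 17.
m = m₂ + h·q = 46 + 17·89 = 1559.

1559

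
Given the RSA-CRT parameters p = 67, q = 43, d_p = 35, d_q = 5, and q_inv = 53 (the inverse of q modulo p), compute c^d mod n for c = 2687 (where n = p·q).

m₁ = c^(d_p) mod p: c ≡ 7 (mod 67), and 7^35 mod 67 = 18.
m₂ = c^(d_q) mod q: c ≡ 21 (mod 43), and 21^5 mod 43 = 4.
h = q_inv·(m₁ − m₂) mod p = 53·(18 − 4) mod 67 = 5.
m = m₂ + h·q = 4 + 5·43 = 219.

219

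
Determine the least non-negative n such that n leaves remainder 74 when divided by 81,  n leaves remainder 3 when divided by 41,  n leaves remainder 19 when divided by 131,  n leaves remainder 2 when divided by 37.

10387271

From n ≡ 74 (mod 81) write n = 74 + 81t. Substituting into n ≡ 3 (mod 41) gives 81t ≡ 11 (mod 41), and since 40⁻¹ ≡ 40 (mod 41), t ≡ 30. Hence n ≡ 74 + 81·30 = 2504 (mod 3321).
From n ≡ 2504 (mod 3321) write n = 2504 + 3321t. Substituting into n ≡ 19 (mod 131) gives 3321t ≡ 4 (mod 131), and since 46⁻¹ ≡ 94 (mod 131), t ≡ 114. Hence n ≡ 2504 + 3321·114 = 381098 (mod 435051).
From n ≡ 381098 (mod 435051) write n = 381098 + 435051t. Substituting into n ≡ 2 (mod 37) gives 435051t ≡ 4 (mod 37), and since 5⁻¹ ≡ 15 (mod 37), t ≡ 23. Hence n ≡ 381098 + 435051·23 = 10387271 (mod 16096887).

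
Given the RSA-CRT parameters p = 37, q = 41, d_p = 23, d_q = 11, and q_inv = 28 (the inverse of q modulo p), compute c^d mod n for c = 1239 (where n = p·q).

688

m₁ = c^(d_p) mod p: c ≡ 18 (mod 37), and 18^23 mod 37 = 22.
m₂ = c^(d_q) mod q: c ≡ 9 (mod 41), and 9^11 mod 41 = 32.
h = q_inv·(m₁ − m₂) mod p = 28·(22 − 32) mod 37 = 16.
m = m₂ + h·q = 32 + 16·41 = 688.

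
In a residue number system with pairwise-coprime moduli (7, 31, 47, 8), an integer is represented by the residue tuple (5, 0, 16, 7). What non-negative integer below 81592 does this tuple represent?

The moduli are pairwise coprime; N = 7·31·47·8 = 81592.
N/7 = 11656; 11656 ≡ 1 (mod 7), inverse 1.
N/31 = 2632; 2632 ≡ 28 (mod 31); 28·10 ≡ 1, so inverse 10.
N/47 = 1736; 1736 ≡ 44 (mod 47); 44·31 ≡ 1, so inverse 31.
N/8 = 10199; 10199 ≡ 7 (mod 8); 7·7 ≡ 1, so inverse 7.
x ≡ 5·11656·1 + 0·2632·10 + 16·1736·31 + 7·10199·7 = 1419087.
1419087 mod 81592 = 32023.

32023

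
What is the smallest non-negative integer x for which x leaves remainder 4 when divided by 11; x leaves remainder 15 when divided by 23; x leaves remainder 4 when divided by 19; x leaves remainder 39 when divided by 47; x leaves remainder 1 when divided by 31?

2334952

From x ≡ 4 (mod 11) write x = 4 + 11t. Substituting into x ≡ 15 (mod 23) gives 11t ≡ 11 (mod 23), and since 11⁻¹ ≡ 21 (mod 23), t ≡ 1. Hence x ≡ 4 + 11·1 = 15 (mod 253).
From x ≡ 15 (mod 253) write x = 15 + 253t. Substituting into x ≡ 4 (mod 19) gives 253t ≡ 8 (mod 19), and since 6⁻¹ ≡ 16 (mod 19), t ≡ 14. Hence x ≡ 15 + 253·14 = 3557 (mod 4807).
From x ≡ 3557 (mod 4807) write x = 3557 + 4807t. Substituting into x ≡ 39 (mod 47) gives 4807t ≡ 7 (mod 47), and since 13⁻¹ ≡ 29 (mod 47), t ≡ 15. Hence x ≡ 3557 + 4807·15 = 75662 (mod 225929).
From x ≡ 75662 (mod 225929) write x = 75662 + 225929t. Substituting into x ≡ 1 (mod 31) gives 225929t ≡ 10 (mod 31), and since 1⁻¹ ≡ 1 (mod 31), t ≡ 10. Hence x ≡ 75662 + 225929·10 = 2334952 (mod 7003799).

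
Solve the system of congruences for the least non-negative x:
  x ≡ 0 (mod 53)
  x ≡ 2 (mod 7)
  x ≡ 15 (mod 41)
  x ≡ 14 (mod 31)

Combine the congruences pairwise.
From x ≡ 0 (mod 53) write x = 0 + 53t. Substituting into x ≡ 2 (mod 7) gives 53t ≡ 2 (mod 7), and since 4⁻¹ ≡ 2 (mod 7), t ≡ 4. Hence x ≡ 0 + 53·4 = 212 (mod 371).
From x ≡ 212 (mod 371) write x = 212 + 371t. Substituting into x ≡ 15 (mod 41) gives 371t ≡ 8 (mod 41), and since 2⁻¹ ≡ 21 (mod 41), t ≡ 4. Hence x ≡ 212 + 371·4 = 1696 (mod 15211).
From x ≡ 1696 (mod 15211) write x = 1696 + 15211t. Substituting into x ≡ 14 (mod 31) gives 15211t ≡ 23 (mod 31), and since 21⁻¹ ≡ 3 (mod 31), t ≡ 7. Hence x ≡ 1696 + 15211·7 = 108173 (mod 471541).

108173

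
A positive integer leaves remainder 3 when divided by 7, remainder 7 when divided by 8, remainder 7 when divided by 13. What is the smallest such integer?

423

From x ≡ 3 (mod 7) write x = 3 + 7t. Substituting into x ≡ 7 (mod 8) gives 7t ≡ 4 (mod 8), and since 7⁻¹ ≡ 7 (mod 8), t ≡ 4. Hence x ≡ 3 + 7·4 = 31 (mod 56).
From x ≡ 31 (mod 56) write x = 31 + 56t. Substituting into x ≡ 7 (mod 13) gives 56t ≡ 2 (mod 13), and since 4⁻¹ ≡ 10 (mod 13), t ≡ 7. Hence x ≡ 31 + 56·7 = 423 (mod 728).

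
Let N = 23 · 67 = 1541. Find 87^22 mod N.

967

Mod 23: 87 ≡ 18; since 22 | 22, by Fermat 18^22 ≡ 1 (mod 23).
Mod 67: 87 ≡ 20; 20^22 ≡ 29 (mod 67).
Combine by CRT: x ≡ 1 (mod 23), x ≡ 29 (mod 67) ⇒ x ≡ 967 (mod 1541).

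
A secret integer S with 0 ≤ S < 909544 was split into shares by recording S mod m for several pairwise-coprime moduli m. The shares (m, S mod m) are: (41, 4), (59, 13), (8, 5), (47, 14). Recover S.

765597

From S ≡ 4 (mod 41) write S = 4 + 41t. Substituting into S ≡ 13 (mod 59) gives 41t ≡ 9 (mod 59), and since 41⁻¹ ≡ 36 (mod 59), t ≡ 29. Hence S ≡ 4 + 41·29 = 1193 (mod 2419).
From S ≡ 1193 (mod 2419) write S = 1193 + 2419t. Substituting into S ≡ 5 (mod 8) gives 2419t ≡ 4 (mod 8), and since 3⁻¹ ≡ 3 (mod 8), t ≡ 4. Hence S ≡ 1193 + 2419·4 = 10869 (mod 19352).
From S ≡ 10869 (mod 19352) write S = 10869 + 19352t. Substituting into S ≡ 14 (mod 47) gives 19352t ≡ 2 (mod 47), and since 35⁻¹ ≡ 43 (mod 47), t ≡ 39. Hence S ≡ 10869 + 19352·39 = 765597 (mod 909544).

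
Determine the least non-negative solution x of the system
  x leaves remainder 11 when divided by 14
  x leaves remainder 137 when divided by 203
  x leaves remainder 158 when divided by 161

gcd(14, 203) = 7 and 7 | (137 − 11), so the pair is consistent; merging gives x ≡ 137 (mod 406), where 406 = lcm(14, 203).
gcd(406, 161) = 7 and 7 | (158 − 137), so the pair is consistent; merging gives x ≡ 2573 (mod 9338), where 9338 = lcm(406, 161).
The solution is unique modulo lcm(14, 203, 161) = 9338.

2573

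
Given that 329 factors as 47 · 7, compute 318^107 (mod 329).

145

Mod 47: 318 ≡ 36; by Fermat, exponent reduces to 107 mod 46 = 15; 36^15 ≡ 4 (mod 47).
Mod 7: 318 ≡ 3; by Fermat, exponent reduces to 107 mod 6 = 5; 3^5 ≡ 5 (mod 7).
Combine by CRT: x ≡ 4 (mod 47), x ≡ 5 (mod 7) ⇒ x ≡ 145 (mod 329).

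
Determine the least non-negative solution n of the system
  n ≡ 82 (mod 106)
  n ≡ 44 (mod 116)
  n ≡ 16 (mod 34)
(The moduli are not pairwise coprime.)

gcd(106, 116) = 2 and 2 | (44 − 82), so the pair is consistent; merging gives n ≡ 2944 (mod 6148), where 6148 = lcm(106, 116).
gcd(6148, 34) = 2 and 2 | (16 − 2944), so the pair is consistent; merging gives n ≡ 76720 (mod 104516), where 104516 = lcm(6148, 34).
The solution is unique modulo lcm(106, 116, 34) = 104516.

76720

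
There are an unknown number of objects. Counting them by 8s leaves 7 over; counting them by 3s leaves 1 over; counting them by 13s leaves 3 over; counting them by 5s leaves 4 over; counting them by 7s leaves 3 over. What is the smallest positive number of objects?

The moduli are pairwise coprime; M = 8·3·13·5·7 = 10920.
M/8 = 1365; 1365 ≡ 5 (mod 8); 5·5 ≡ 1, so inverse 5.
M/3 = 3640; 3640 ≡ 1 (mod 3), inverse 1.
M/13 = 840; 840 ≡ 8 (mod 13); 8·5 ≡ 1, so inverse 5.
M/5 = 2184; 2184 ≡ 4 (mod 5); 4·4 ≡ 1, so inverse 4.
M/7 = 1560; 1560 ≡ 6 (mod 7); 6·6 ≡ 1, so inverse 6.
N ≡ 7·1365·5 + 1·3640·1 + 3·840·5 + 4·2184·4 + 3·1560·6 = 127039.
127039 mod 10920 = 6919.

6919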